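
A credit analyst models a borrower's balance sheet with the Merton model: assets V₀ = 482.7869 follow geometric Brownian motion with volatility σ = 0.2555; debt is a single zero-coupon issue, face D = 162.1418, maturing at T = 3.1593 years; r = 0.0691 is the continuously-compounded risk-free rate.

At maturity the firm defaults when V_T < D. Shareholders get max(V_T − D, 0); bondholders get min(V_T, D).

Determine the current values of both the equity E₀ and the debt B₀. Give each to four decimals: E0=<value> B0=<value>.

d₁ = [ln(V₀/D) + (r + σ²/2)T] / (σ√T)
   = [ln(482.7869/162.1418) + (0.0691 + 0.5·0.2555²)·3.1593] / (0.2555·√3.1593)
   = [1.091104 + 0.321428] / 0.454136 = 3.110369
d₂ = d₁ − σ√T = 3.110369 − 0.454136 = 2.656232
N(d₁) = 0.999066,  N(d₂) = 0.996049,  e^(−rT) = 0.803878
E₀ = V₀·N(d₁) − D·e^(−rT)·N(d₂)
   = 482.7869·0.999066 − 162.1418·0.803878·0.996049 = 352.508580
B₀ = V₀ − E₀ = 482.7869 − 352.508580 = 130.278320

E0=352.5086 B0=130.2783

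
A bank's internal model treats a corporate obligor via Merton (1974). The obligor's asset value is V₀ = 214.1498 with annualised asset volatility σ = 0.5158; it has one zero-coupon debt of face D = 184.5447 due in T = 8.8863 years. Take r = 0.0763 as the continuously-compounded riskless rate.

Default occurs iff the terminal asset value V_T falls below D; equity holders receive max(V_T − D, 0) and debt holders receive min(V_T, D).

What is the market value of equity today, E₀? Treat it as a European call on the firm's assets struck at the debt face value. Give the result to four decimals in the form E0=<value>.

E0=155.3786

d₁ = [ln(V₀/D) + (r + σ²/2)T] / (σ√T)
   = [ln(214.1498/184.5447) + (0.0763 + 0.5·0.5158²)·8.8863] / (0.5158·√8.8863)
   = [0.148784 + 1.860123] / 1.537595 = 1.306526
d₂ = d₁ − σ√T = 1.306526 − 1.537595 = -0.231069
N(d₁) = 0.904313,  N(d₂) = 0.408631,  e^(−rT) = 0.507619
E₀ = V₀·N(d₁) − D·e^(−rT)·N(d₂)
   = 214.1498·0.904313 − 184.5447·0.507619·0.408631 = 155.378621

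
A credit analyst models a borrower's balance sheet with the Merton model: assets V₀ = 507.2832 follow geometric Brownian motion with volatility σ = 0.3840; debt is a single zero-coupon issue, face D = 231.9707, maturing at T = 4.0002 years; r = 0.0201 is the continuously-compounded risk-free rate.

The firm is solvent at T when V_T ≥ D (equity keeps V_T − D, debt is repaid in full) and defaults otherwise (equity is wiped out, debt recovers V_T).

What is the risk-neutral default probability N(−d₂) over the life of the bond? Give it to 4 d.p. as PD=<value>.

PD=0.2298

d₁ = [ln(V₀/D) + (r + σ²/2)T] / (σ√T)
   = [ln(507.2832/231.9707) + (0.0201 + 0.5·0.3840²)·4.0002] / (0.3840·√4.0002)
   = [0.782458 + 0.375331] / 0.768019 = 1.507500
d₂ = d₁ − σ√T = 1.507500 − 0.768019 = 0.739481
risk-neutral PD = N(−d₂) = N(-0.739481) = 0.229807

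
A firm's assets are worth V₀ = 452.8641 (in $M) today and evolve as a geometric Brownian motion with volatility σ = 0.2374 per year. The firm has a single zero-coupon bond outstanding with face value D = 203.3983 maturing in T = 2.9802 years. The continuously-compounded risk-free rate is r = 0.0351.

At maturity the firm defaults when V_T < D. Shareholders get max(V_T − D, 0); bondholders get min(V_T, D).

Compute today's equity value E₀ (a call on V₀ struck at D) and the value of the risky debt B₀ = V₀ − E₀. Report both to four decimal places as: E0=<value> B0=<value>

d₁ = [ln(V₀/D) + (r + σ²/2)T] / (σ√T)
   = [ln(452.8641/203.3983) + (0.0351 + 0.5·0.2374²)·2.9802] / (0.2374·√2.9802)
   = [0.800426 + 0.188585] / 0.409830 = 2.413225
d₂ = d₁ − σ√T = 2.413225 − 0.409830 = 2.003395
N(d₁) = 0.992094,  N(d₂) = 0.977433,  e^(−rT) = 0.900680
E₀ = V₀·N(d₁) − D·e^(−rT)·N(d₂)
   = 452.8641·0.992094 − 203.3983·0.900680·0.977433 = 270.221205
B₀ = V₀ − E₀ = 452.8641 − 270.221205 = 182.642895

E0=270.2212 B0=182.6429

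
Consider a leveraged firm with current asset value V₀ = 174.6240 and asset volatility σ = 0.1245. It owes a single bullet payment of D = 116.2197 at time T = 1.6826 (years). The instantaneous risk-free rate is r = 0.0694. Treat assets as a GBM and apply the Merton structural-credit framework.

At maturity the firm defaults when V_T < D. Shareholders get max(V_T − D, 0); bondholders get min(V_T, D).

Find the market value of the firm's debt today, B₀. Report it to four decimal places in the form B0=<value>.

B0=103.4075

d₁ = [ln(V₀/D) + (r + σ²/2)T] / (σ√T)
   = [ln(174.6240/116.2197) + (0.0694 + 0.5·0.1245²)·1.6826] / (0.1245·√1.6826)
   = [0.407153 + 0.129813] / 0.161495 = 3.324961
d₂ = d₁ − σ√T = 3.324961 − 0.161495 = 3.163466
N(d₁) = 0.999558,  N(d₂) = 0.999220,  e^(−rT) = 0.889788
E₀ = V₀·N(d₁) − D·e^(−rT)·N(d₂)
   = 174.6240·0.999558 − 116.2197·0.889788·0.999220 = 71.216546
B₀ = V₀ − E₀ = 174.6240 − 71.216546 = 103.407454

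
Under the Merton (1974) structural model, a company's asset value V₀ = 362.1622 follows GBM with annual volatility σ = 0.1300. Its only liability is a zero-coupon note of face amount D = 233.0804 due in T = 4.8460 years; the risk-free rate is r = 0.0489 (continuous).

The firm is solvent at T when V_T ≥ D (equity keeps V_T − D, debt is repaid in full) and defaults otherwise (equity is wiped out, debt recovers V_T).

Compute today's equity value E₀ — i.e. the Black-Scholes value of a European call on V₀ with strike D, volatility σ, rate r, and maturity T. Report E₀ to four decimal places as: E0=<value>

E0=178.4775

d₁ = [ln(V₀/D) + (r + σ²/2)T] / (σ√T)
   = [ln(362.1622/233.0804) + (0.0489 + 0.5·0.1300²)·4.8460] / (0.1300·√4.8460)
   = [0.440709 + 0.277918] / 0.286177 = 2.511125
d₂ = d₁ − σ√T = 2.511125 − 0.286177 = 2.224948
N(d₁) = 0.993983,  N(d₂) = 0.986958,  e^(−rT) = 0.789015
E₀ = V₀·N(d₁) − D·e^(−rT)·N(d₂)
   = 362.1622·0.993983 − 233.0804·0.789015·0.986958 = 178.477454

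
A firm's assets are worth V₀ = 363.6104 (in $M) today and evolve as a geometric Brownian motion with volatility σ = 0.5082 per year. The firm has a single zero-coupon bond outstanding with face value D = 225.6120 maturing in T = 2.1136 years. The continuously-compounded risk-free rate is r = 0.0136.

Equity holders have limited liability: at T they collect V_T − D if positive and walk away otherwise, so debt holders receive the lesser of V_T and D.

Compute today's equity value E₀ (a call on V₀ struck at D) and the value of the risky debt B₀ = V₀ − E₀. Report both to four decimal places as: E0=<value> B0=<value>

d₁ = [ln(V₀/D) + (r + σ²/2)T] / (σ√T)
   = [ln(363.6104/225.6120) + (0.0136 + 0.5·0.5082²)·2.1136] / (0.5082·√2.1136)
   = [0.477266 + 0.301682] / 0.738833 = 1.054296
d₂ = d₁ − σ√T = 1.054296 − 0.738833 = 0.315463
N(d₁) = 0.854126,  N(d₂) = 0.623795,  e^(−rT) = 0.971664
E₀ = V₀·N(d₁) − D·e^(−rT)·N(d₂)
   = 363.6104·0.854126 − 225.6120·0.971664·0.623795 = 173.821398
B₀ = V₀ − E₀ = 363.6104 − 173.821398 = 189.789002

E0=173.8214 B0=189.7890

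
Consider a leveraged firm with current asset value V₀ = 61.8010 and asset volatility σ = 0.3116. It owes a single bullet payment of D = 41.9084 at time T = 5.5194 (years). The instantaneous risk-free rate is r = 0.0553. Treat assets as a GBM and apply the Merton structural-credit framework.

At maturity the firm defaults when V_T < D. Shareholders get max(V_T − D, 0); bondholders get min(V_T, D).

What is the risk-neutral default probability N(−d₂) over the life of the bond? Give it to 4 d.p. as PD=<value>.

PD=0.2804

d₁ = [ln(V₀/D) + (r + σ²/2)T] / (σ√T)
   = [ln(61.8010/41.9084) + (0.0553 + 0.5·0.3116²)·5.5194] / (0.3116·√5.5194)
   = [0.388433 + 0.573175] / 0.732054 = 1.313574
d₂ = d₁ − σ√T = 1.313574 − 0.732054 = 0.581520
risk-neutral PD = N(−d₂) = N(-0.581520) = 0.280445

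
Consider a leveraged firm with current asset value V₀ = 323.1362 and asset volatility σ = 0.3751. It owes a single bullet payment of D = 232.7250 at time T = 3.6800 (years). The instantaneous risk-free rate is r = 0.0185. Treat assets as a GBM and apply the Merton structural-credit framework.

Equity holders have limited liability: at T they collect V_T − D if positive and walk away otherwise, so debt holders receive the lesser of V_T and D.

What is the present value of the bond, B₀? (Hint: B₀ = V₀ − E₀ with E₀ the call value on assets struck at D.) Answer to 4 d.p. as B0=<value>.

B0=183.7424

d₁ = [ln(V₀/D) + (r + σ²/2)T] / (σ√T)
   = [ln(323.1362/232.7250) + (0.0185 + 0.5·0.3751²)·3.6800] / (0.3751·√3.6800)
   = [0.328216 + 0.326968] / 0.719567 = 0.910527
d₂ = d₁ − σ√T = 0.910527 − 0.719567 = 0.190960
N(d₁) = 0.818728,  N(d₂) = 0.575722,  e^(−rT) = 0.934186
E₀ = V₀·N(d₁) − D·e^(−rT)·N(d₂)
   = 323.1362·0.818728 − 232.7250·0.934186·0.575722 = 139.393829
B₀ = V₀ − E₀ = 323.1362 − 139.393829 = 183.742371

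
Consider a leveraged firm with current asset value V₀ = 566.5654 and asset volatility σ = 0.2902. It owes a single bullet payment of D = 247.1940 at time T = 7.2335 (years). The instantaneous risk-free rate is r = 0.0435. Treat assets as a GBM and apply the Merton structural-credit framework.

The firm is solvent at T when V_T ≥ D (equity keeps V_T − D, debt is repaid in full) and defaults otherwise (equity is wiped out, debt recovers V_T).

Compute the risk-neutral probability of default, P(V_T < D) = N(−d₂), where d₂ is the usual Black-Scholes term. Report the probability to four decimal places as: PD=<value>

PD=0.1411

d₁ = [ln(V₀/D) + (r + σ²/2)T] / (σ√T)
   = [ln(566.5654/247.1940) + (0.0435 + 0.5·0.2902²)·7.2335] / (0.2902·√7.2335)
   = [0.829419 + 0.619246] / 0.780498 = 1.856078
d₂ = d₁ − σ√T = 1.856078 − 0.780498 = 1.075580
risk-neutral PD = N(−d₂) = N(-1.075580) = 0.141058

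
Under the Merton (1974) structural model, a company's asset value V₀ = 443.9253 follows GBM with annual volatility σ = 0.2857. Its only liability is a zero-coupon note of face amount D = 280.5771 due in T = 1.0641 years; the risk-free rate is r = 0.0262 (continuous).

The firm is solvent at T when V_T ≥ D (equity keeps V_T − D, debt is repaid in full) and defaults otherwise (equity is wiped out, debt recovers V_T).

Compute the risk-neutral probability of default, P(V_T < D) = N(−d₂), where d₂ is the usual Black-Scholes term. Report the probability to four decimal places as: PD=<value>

PD=0.0663

d₁ = [ln(V₀/D) + (r + σ²/2)T] / (σ√T)
   = [ln(443.9253/280.5771) + (0.0262 + 0.5·0.2857²)·1.0641] / (0.2857·√1.0641)
   = [0.458808 + 0.071308] / 0.294714 = 1.798743
d₂ = d₁ − σ√T = 1.798743 − 0.294714 = 1.504028
risk-neutral PD = N(−d₂) = N(-1.504028) = 0.066287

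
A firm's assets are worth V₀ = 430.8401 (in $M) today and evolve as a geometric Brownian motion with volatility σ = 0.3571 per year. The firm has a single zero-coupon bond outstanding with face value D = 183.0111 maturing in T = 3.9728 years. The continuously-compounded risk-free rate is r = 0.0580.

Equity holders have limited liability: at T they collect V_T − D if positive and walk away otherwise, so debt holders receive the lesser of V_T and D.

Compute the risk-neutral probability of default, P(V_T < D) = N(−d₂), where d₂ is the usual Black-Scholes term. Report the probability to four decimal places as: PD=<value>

PD=0.1208

d₁ = [ln(V₀/D) + (r + σ²/2)T] / (σ√T)
   = [ln(430.8401/183.0111) + (0.0580 + 0.5·0.3571²)·3.9728] / (0.3571·√3.9728)
   = [0.856190 + 0.483729] / 0.711768 = 1.882523
d₂ = d₁ − σ√T = 1.882523 − 0.711768 = 1.170756
risk-neutral PD = N(−d₂) = N(-1.170756) = 0.120848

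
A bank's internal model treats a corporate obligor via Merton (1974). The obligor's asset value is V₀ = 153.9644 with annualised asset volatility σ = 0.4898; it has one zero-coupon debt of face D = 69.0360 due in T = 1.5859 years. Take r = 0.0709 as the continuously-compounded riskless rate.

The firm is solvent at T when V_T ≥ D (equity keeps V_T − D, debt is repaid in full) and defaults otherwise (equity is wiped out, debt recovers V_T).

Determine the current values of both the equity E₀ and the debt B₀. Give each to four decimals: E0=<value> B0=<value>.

d₁ = [ln(V₀/D) + (r + σ²/2)T] / (σ√T)
   = [ln(153.9644/69.0360) + (0.0709 + 0.5·0.4898²)·1.5859] / (0.4898·√1.5859)
   = [0.802093 + 0.302672] / 0.616817 = 1.791074
d₂ = d₁ − σ√T = 1.791074 − 0.616817 = 1.174256
N(d₁) = 0.963359,  N(d₂) = 0.879854,  e^(−rT) = 0.893651
E₀ = V₀·N(d₁) − D·e^(−rT)·N(d₂)
   = 153.9644·0.963359 − 69.0360·0.893651·0.879854 = 94.041271
B₀ = V₀ − E₀ = 153.9644 − 94.041271 = 59.923129

E0=94.0413 B0=59.9231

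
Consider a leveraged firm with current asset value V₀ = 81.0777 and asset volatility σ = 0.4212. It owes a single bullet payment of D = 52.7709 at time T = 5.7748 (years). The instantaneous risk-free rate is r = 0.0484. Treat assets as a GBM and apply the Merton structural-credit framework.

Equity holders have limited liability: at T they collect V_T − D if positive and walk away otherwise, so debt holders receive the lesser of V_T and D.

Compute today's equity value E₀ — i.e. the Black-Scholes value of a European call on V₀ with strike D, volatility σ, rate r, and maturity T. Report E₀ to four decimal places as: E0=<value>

d₁ = [ln(V₀/D) + (r + σ²/2)T] / (σ√T)
   = [ln(81.0777/52.7709) + (0.0484 + 0.5·0.4212²)·5.7748] / (0.4212·√5.7748)
   = [0.429448 + 0.791752] / 1.012178 = 1.206508
d₂ = d₁ − σ√T = 1.206508 − 1.012178 = 0.194330
N(d₁) = 0.886189,  N(d₂) = 0.577041,  e^(−rT) = 0.756161
E₀ = V₀·N(d₁) − D·e^(−rT)·N(d₂)
   = 81.0777·0.886189 − 52.7709·0.756161·0.577041 = 48.824314

E0=48.8243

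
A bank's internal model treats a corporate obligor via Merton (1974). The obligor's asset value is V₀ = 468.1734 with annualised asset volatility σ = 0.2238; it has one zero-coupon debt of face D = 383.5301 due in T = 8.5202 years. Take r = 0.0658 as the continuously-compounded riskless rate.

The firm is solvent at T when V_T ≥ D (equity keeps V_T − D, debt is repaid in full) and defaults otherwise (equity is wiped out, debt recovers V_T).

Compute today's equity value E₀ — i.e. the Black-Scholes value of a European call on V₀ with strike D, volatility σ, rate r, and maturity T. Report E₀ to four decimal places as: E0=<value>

d₁ = [ln(V₀/D) + (r + σ²/2)T] / (σ√T)
   = [ln(468.1734/383.5301) + (0.0658 + 0.5·0.2238²)·8.5202] / (0.2238·√8.5202)
   = [0.199421 + 0.774002] / 0.653258 = 1.490104
d₂ = d₁ − σ√T = 1.490104 − 0.653258 = 0.836846
N(d₁) = 0.931902,  N(d₂) = 0.798660,  e^(−rT) = 0.570850
E₀ = V₀·N(d₁) − D·e^(−rT)·N(d₂)
   = 468.1734·0.931902 − 383.5301·0.570850·0.798660 = 261.434360

E0=261.4344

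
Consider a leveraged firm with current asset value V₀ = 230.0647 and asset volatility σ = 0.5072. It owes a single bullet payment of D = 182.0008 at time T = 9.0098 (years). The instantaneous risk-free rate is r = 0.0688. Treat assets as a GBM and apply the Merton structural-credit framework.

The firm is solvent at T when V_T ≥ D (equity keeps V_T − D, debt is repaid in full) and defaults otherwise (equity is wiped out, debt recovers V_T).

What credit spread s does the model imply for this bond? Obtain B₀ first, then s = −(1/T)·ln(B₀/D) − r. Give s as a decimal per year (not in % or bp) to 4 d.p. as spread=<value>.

spread=0.0497

d₁ = [ln(V₀/D) + (r + σ²/2)T] / (σ√T)
   = [ln(230.0647/182.0008) + (0.0688 + 0.5·0.5072²)·9.0098] / (0.5072·√9.0098)
   = [0.234349 + 1.778768] / 1.522428 = 1.322307
d₂ = d₁ − σ√T = 1.322307 − 1.522428 = -0.200121
N(d₁) = 0.906967,  N(d₂) = 0.420693,  e^(−rT) = 0.538012
E₀ = V₀·N(d₁) − D·e^(−rT)·N(d₂)
   = 230.0647·0.906967 − 182.0008·0.538012·0.420693 = 167.467425
B₀ = V₀ − E₀ = 230.0647 − 167.467425 = 62.597275
spread = −(1/T)·ln(B₀/D) − r = −(1/9.0098)·ln(62.597275/182.0008) − 0.0688 = 0.04965872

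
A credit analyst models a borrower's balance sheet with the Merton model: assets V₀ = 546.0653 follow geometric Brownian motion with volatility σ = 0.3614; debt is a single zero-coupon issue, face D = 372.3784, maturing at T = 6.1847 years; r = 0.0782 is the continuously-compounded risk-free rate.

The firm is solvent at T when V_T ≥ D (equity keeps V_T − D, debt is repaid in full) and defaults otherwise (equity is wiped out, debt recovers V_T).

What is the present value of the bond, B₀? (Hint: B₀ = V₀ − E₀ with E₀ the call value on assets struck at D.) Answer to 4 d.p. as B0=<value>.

d₁ = [ln(V₀/D) + (r + σ²/2)T] / (σ√T)
   = [ln(546.0653/372.3784) + (0.0782 + 0.5·0.3614²)·6.1847] / (0.3614·√6.1847)
   = [0.382828 + 0.887535] / 0.898768 = 1.413450
d₂ = d₁ − σ√T = 1.413450 − 0.898768 = 0.514682
N(d₁) = 0.921238,  N(d₂) = 0.696612,  e^(−rT) = 0.616533
E₀ = V₀·N(d₁) − D·e^(−rT)·N(d₂)
   = 546.0653·0.921238 − 372.3784·0.616533·0.696612 = 343.125493
B₀ = V₀ − E₀ = 546.0653 − 343.125493 = 202.939807

B0=202.9398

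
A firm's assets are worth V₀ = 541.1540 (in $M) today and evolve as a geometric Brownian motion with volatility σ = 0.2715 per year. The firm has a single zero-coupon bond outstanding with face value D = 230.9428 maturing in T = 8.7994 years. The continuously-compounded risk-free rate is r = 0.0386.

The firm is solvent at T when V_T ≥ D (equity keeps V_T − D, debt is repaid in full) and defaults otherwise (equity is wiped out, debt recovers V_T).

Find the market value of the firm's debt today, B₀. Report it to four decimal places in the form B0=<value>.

B0=157.4687

d₁ = [ln(V₀/D) + (r + σ²/2)T] / (σ√T)
   = [ln(541.1540/230.9428) + (0.0386 + 0.5·0.2715²)·8.7994] / (0.2715·√8.7994)
   = [0.851534 + 0.663969] / 0.805372 = 1.881743
d₂ = d₁ − σ√T = 1.881743 − 0.805372 = 1.076371
N(d₁) = 0.970065,  N(d₂) = 0.859119,  e^(−rT) = 0.712015
E₀ = V₀·N(d₁) − D·e^(−rT)·N(d₂)
   = 541.1540·0.970065 − 230.9428·0.712015·0.859119 = 383.685312
B₀ = V₀ − E₀ = 541.1540 − 383.685312 = 157.468688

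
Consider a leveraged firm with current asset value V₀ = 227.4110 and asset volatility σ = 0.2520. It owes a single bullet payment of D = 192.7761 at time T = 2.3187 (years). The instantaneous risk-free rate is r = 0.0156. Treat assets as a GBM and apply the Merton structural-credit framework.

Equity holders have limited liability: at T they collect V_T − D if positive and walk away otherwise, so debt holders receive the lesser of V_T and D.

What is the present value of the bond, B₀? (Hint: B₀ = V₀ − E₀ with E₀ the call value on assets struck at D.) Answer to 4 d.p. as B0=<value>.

d₁ = [ln(V₀/D) + (r + σ²/2)T] / (σ√T)
   = [ln(227.4110/192.7761) + (0.0156 + 0.5·0.2520²)·2.3187] / (0.2520·√2.3187)
   = [0.165230 + 0.109795] / 0.383727 = 0.716719
d₂ = d₁ − σ√T = 0.716719 − 0.383727 = 0.332991
N(d₁) = 0.763226,  N(d₂) = 0.630430,  e^(−rT) = 0.964475
E₀ = V₀·N(d₁) − D·e^(−rT)·N(d₂)
   = 227.4110·0.763226 − 192.7761·0.964475·0.630430 = 56.351727
B₀ = V₀ − E₀ = 227.4110 − 56.351727 = 171.059273

B0=171.0593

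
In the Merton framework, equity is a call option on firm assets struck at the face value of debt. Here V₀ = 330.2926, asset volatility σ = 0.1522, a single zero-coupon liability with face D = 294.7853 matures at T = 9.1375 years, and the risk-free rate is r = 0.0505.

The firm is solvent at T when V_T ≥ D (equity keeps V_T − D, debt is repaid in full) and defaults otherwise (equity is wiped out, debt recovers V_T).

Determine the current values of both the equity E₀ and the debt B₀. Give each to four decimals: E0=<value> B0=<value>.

d₁ = [ln(V₀/D) + (r + σ²/2)T] / (σ√T)
   = [ln(330.2926/294.7853) + (0.0505 + 0.5·0.1522²)·9.1375] / (0.1522·√9.1375)
   = [0.113732 + 0.567278] / 0.460075 = 1.480216
d₂ = d₁ − σ√T = 1.480216 − 0.460075 = 1.020141
N(d₁) = 0.930592,  N(d₂) = 0.846169,  e^(−rT) = 0.630373
E₀ = V₀·N(d₁) − D·e^(−rT)·N(d₂)
   = 330.2926·0.930592 − 294.7853·0.630373·0.846169 = 150.128597
B₀ = V₀ − E₀ = 330.2926 − 150.128597 = 180.164003

E0=150.1286 B0=180.1640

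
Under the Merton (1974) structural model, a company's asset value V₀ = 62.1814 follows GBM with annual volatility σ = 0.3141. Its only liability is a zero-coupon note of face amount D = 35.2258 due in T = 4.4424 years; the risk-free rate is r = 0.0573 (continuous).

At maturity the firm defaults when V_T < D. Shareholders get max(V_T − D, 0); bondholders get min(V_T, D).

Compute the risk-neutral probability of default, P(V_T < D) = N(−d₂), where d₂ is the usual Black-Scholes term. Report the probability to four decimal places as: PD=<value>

d₁ = [ln(V₀/D) + (r + σ²/2)T] / (σ√T)
   = [ln(62.1814/35.2258) + (0.0573 + 0.5·0.3141²)·4.4424] / (0.3141·√4.4424)
   = [0.568277 + 0.473690] / 0.662029 = 1.573901
d₂ = d₁ − σ√T = 1.573901 − 0.662029 = 0.911873
risk-neutral PD = N(−d₂) = N(-0.911873) = 0.180918

PD=0.1809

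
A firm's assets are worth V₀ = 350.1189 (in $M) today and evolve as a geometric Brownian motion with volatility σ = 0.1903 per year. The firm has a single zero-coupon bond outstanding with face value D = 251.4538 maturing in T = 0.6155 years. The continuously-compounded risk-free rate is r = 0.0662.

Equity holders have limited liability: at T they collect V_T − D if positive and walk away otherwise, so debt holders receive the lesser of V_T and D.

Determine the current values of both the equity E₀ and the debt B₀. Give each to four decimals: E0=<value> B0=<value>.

E0=108.7944 B0=241.3245

d₁ = [ln(V₀/D) + (r + σ²/2)T] / (σ√T)
   = [ln(350.1189/251.4538) + (0.0662 + 0.5·0.1903²)·0.6155] / (0.1903·√0.6155)
   = [0.331014 + 0.051891] / 0.149298 = 2.564707
d₂ = d₁ − σ√T = 2.564707 − 0.149298 = 2.415409
N(d₁) = 0.994837,  N(d₂) = 0.992141,  e^(−rT) = 0.960073
E₀ = V₀·N(d₁) − D·e^(−rT)·N(d₂)
   = 350.1189·0.994837 − 251.4538·0.960073·0.992141 = 108.794431
B₀ = V₀ − E₀ = 350.1189 − 108.794431 = 241.324469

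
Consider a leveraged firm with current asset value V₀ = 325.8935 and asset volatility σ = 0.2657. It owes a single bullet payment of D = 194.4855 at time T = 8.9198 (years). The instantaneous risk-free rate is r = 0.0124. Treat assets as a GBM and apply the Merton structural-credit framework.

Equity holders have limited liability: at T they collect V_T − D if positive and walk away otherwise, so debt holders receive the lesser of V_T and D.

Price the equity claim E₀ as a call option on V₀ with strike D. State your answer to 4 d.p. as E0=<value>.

d₁ = [ln(V₀/D) + (r + σ²/2)T] / (σ√T)
   = [ln(325.8935/194.4855) + (0.0124 + 0.5·0.2657²)·8.9198] / (0.2657·√8.9198)
   = [0.516213 + 0.425459] / 0.793541 = 1.186671
d₂ = d₁ − σ√T = 1.186671 − 0.793541 = 0.393131
N(d₁) = 0.882321,  N(d₂) = 0.652889,  e^(−rT) = 0.895292
E₀ = V₀·N(d₁) − D·e^(−rT)·N(d₂)
   = 325.8935·0.882321 − 194.4855·0.895292·0.652889 = 173.861000

E0=173.8610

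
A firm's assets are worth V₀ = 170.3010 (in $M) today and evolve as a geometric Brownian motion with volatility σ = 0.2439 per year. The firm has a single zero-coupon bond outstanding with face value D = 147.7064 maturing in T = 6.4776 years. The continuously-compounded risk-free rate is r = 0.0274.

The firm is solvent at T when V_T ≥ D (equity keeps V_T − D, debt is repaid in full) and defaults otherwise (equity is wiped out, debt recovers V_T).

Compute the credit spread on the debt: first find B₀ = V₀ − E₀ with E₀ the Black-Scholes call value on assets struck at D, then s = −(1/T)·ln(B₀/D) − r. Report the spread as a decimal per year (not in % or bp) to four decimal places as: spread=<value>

d₁ = [ln(V₀/D) + (r + σ²/2)T] / (σ√T)
   = [ln(170.3010/147.7064) + (0.0274 + 0.5·0.2439²)·6.4776] / (0.2439·√6.4776)
   = [0.142341 + 0.370153] / 0.620753 = 0.825601
d₂ = d₁ − σ√T = 0.825601 − 0.620753 = 0.204848
N(d₁) = 0.795485,  N(d₂) = 0.581155,  e^(−rT) = 0.837373
E₀ = V₀·N(d₁) − D·e^(−rT)·N(d₂)
   = 170.3010·0.795485 − 147.7064·0.837373·0.581155 = 63.591589
B₀ = V₀ − E₀ = 170.3010 − 63.591589 = 106.709411
spread = −(1/T)·ln(B₀/D) − r = −(1/6.4776)·ln(106.709411/147.7064) − 0.0274 = 0.02279099

spread=0.0228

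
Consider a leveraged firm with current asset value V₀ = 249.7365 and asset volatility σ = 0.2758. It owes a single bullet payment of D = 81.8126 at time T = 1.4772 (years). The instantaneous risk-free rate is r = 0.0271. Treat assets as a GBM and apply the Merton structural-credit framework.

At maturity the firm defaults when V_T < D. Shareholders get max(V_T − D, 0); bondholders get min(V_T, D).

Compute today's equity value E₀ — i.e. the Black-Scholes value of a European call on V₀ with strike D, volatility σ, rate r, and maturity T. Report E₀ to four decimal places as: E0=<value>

d₁ = [ln(V₀/D) + (r + σ²/2)T] / (σ√T)
   = [ln(249.7365/81.8126) + (0.0271 + 0.5·0.2758²)·1.4772] / (0.2758·√1.4772)
   = [1.115975 + 0.096214] / 0.335208 = 3.616234
d₂ = d₁ − σ√T = 3.616234 − 0.335208 = 3.281026
N(d₁) = 0.999851,  N(d₂) = 0.999483,  e^(−rT) = 0.960759
E₀ = V₀·N(d₁) − D·e^(−rT)·N(d₂)
   = 249.7365·0.999851 − 81.8126·0.960759·0.999483 = 171.137666

E0=171.1377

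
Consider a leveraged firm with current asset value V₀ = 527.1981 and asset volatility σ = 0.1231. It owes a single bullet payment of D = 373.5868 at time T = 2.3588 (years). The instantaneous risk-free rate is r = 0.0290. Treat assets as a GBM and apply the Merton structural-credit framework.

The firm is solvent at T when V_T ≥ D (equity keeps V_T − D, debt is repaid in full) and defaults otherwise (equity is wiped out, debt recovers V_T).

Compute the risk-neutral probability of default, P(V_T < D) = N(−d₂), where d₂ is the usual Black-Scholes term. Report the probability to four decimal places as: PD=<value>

d₁ = [ln(V₀/D) + (r + σ²/2)T] / (σ√T)
   = [ln(527.1981/373.5868) + (0.0290 + 0.5·0.1231²)·2.3588] / (0.1231·√2.3588)
   = [0.344426 + 0.086277] / 0.189062 = 2.278110
d₂ = d₁ − σ√T = 2.278110 − 0.189062 = 2.089048
risk-neutral PD = N(−d₂) = N(-2.089048) = 0.018352

PD=0.0184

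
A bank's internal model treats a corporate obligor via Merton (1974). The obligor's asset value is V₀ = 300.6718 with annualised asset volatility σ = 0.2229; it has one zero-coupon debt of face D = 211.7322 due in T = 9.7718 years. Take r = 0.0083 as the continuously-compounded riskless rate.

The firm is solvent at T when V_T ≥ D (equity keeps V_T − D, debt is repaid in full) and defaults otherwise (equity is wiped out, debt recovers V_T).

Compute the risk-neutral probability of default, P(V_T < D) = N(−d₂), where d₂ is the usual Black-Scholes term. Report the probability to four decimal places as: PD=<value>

PD=0.3931

d₁ = [ln(V₀/D) + (r + σ²/2)T] / (σ√T)
   = [ln(300.6718/211.7322) + (0.0083 + 0.5·0.2229²)·9.7718] / (0.2229·√9.7718)
   = [0.350697 + 0.323859] / 0.696783 = 0.968101
d₂ = d₁ − σ√T = 0.968101 − 0.696783 = 0.271318
risk-neutral PD = N(−d₂) = N(-0.271318) = 0.393073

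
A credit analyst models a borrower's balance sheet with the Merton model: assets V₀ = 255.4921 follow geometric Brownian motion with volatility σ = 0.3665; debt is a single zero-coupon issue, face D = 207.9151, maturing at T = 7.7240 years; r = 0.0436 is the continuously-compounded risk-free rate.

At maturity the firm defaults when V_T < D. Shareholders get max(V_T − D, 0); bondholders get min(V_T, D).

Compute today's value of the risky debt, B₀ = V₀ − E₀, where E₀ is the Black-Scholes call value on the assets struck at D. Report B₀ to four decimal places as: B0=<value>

B0=113.6138

d₁ = [ln(V₀/D) + (r + σ²/2)T] / (σ√T)
   = [ln(255.4921/207.9151) + (0.0436 + 0.5·0.3665²)·7.7240] / (0.3665·√7.7240)
   = [0.206062 + 0.855519] / 1.018580 = 1.042216
d₂ = d₁ − σ√T = 1.042216 − 1.018580 = 0.023636
N(d₁) = 0.851344,  N(d₂) = 0.509429,  e^(−rT) = 0.714076
E₀ = V₀·N(d₁) − D·e^(−rT)·N(d₂)
   = 255.4921·0.851344 − 207.9151·0.714076·0.509429 = 141.878342
B₀ = V₀ − E₀ = 255.4921 − 141.878342 = 113.613758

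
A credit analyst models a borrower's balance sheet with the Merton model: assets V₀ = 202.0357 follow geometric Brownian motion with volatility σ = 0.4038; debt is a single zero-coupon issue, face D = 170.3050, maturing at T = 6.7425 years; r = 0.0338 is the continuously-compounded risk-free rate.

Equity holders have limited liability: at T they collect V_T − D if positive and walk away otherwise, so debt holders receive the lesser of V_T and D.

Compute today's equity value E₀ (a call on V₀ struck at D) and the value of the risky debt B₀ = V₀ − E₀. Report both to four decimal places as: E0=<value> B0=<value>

d₁ = [ln(V₀/D) + (r + σ²/2)T] / (σ√T)
   = [ln(202.0357/170.3050) + (0.0338 + 0.5·0.4038²)·6.7425] / (0.4038·√6.7425)
   = [0.170853 + 0.777594] / 1.048520 = 0.904558
d₂ = d₁ − σ√T = 0.904558 − 1.048520 = -0.143962
N(d₁) = 0.817150,  N(d₂) = 0.442765,  e^(−rT) = 0.796207
E₀ = V₀·N(d₁) − D·e^(−rT)·N(d₂)
   = 202.0357·0.817150 − 170.3050·0.796207·0.442765 = 105.055453
B₀ = V₀ − E₀ = 202.0357 − 105.055453 = 96.980247

E0=105.0555 B0=96.9802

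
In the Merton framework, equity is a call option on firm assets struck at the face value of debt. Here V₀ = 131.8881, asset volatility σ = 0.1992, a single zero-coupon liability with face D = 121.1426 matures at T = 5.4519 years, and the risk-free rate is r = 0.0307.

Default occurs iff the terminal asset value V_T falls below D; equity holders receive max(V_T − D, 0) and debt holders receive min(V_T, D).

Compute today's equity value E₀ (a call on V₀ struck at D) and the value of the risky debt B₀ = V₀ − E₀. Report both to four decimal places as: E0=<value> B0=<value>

E0=39.2776 B0=92.6105

d₁ = [ln(V₀/D) + (r + σ²/2)T] / (σ√T)
   = [ln(131.8881/121.1426) + (0.0307 + 0.5·0.1992²)·5.4519] / (0.1992·√5.4519)
   = [0.084985 + 0.275541] / 0.465118 = 0.775128
d₂ = d₁ − σ√T = 0.775128 − 0.465118 = 0.310010
N(d₁) = 0.780868,  N(d₂) = 0.621723,  e^(−rT) = 0.845884
E₀ = V₀·N(d₁) − D·e^(−rT)·N(d₂)
   = 131.8881·0.780868 − 121.1426·0.845884·0.621723 = 39.277621
B₀ = V₀ − E₀ = 131.8881 − 39.277621 = 92.610479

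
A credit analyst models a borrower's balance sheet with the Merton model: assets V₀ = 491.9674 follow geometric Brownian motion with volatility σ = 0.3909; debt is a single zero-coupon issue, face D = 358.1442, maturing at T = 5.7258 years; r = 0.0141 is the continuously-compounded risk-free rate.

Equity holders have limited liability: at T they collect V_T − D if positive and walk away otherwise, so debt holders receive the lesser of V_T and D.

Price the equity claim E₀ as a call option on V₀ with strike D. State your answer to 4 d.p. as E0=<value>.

E0=240.8961

d₁ = [ln(V₀/D) + (r + σ²/2)T] / (σ√T)
   = [ln(491.9674/358.1442) + (0.0141 + 0.5·0.3909²)·5.7258] / (0.3909·√5.7258)
   = [0.317477 + 0.518193] / 0.935371 = 0.893410
d₂ = d₁ − σ√T = 0.893410 − 0.935371 = -0.041961
N(d₁) = 0.814181,  N(d₂) = 0.483265,  e^(−rT) = 0.922439
E₀ = V₀·N(d₁) − D·e^(−rT)·N(d₂)
   = 491.9674·0.814181 − 358.1442·0.922439·0.483265 = 240.896139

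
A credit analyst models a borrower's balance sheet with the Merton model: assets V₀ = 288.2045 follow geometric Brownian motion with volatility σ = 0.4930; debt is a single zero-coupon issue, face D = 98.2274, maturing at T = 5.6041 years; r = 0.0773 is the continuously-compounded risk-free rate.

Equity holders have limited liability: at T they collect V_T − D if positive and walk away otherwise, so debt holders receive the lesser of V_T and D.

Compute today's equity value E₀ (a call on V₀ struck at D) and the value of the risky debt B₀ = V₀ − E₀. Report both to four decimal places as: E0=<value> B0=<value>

E0=231.0048 B0=57.1997

d₁ = [ln(V₀/D) + (r + σ²/2)T] / (σ√T)
   = [ln(288.2045/98.2274) + (0.0773 + 0.5·0.4930²)·5.6041] / (0.4930·√5.6041)
   = [1.076385 + 1.114232] / 1.167078 = 1.877010
d₂ = d₁ − σ√T = 1.877010 − 1.167078 = 0.709933
N(d₁) = 0.969742,  N(d₂) = 0.761127,  e^(−rT) = 0.648433
E₀ = V₀·N(d₁) − D·e^(−rT)·N(d₂)
   = 288.2045·0.969742 − 98.2274·0.648433·0.761127 = 231.004791
B₀ = V₀ − E₀ = 288.2045 − 231.004791 = 57.199709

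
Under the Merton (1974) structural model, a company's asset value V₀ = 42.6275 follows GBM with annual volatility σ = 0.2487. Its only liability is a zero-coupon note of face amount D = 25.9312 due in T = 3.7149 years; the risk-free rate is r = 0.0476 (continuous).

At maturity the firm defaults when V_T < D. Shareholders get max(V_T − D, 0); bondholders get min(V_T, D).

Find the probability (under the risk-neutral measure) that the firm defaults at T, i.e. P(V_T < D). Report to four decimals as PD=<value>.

PD=0.1218

d₁ = [ln(V₀/D) + (r + σ²/2)T] / (σ√T)
   = [ln(42.6275/25.9312) + (0.0476 + 0.5·0.2487²)·3.7149] / (0.2487·√3.7149)
   = [0.497053 + 0.291716] / 0.479346 = 1.645509
d₂ = d₁ − σ√T = 1.645509 − 0.479346 = 1.166162
risk-neutral PD = N(−d₂) = N(-1.166162) = 0.121774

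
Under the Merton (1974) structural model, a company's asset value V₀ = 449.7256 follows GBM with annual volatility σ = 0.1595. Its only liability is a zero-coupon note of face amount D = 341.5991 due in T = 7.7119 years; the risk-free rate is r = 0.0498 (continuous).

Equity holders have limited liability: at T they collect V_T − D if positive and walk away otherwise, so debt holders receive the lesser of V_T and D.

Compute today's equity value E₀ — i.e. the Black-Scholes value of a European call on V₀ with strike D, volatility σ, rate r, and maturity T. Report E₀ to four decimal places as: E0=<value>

d₁ = [ln(V₀/D) + (r + σ²/2)T] / (σ√T)
   = [ln(449.7256/341.5991) + (0.0498 + 0.5·0.1595²)·7.7119] / (0.1595·√7.7119)
   = [0.275000 + 0.482149] / 0.442936 = 1.709385
d₂ = d₁ − σ√T = 1.709385 − 0.442936 = 1.266448
N(d₁) = 0.956310,  N(d₂) = 0.897324,  e^(−rT) = 0.681096
E₀ = V₀·N(d₁) − D·e^(−rT)·N(d₂)
   = 449.7256·0.956310 − 341.5991·0.681096·0.897324 = 221.304354

E0=221.3044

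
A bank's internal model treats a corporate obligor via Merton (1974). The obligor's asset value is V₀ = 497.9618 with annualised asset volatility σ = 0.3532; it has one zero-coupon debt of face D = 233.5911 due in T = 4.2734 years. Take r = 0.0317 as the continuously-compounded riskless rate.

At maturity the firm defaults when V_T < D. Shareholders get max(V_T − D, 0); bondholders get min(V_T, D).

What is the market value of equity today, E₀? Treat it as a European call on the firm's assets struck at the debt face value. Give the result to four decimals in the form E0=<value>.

E0=305.8861

d₁ = [ln(V₀/D) + (r + σ²/2)T] / (σ√T)
   = [ln(497.9618/233.5911) + (0.0317 + 0.5·0.3532²)·4.2734] / (0.3532·√4.2734)
   = [0.756951 + 0.402021] / 0.730142 = 1.587323
d₂ = d₁ − σ√T = 1.587323 − 0.730142 = 0.857181
N(d₁) = 0.943780,  N(d₂) = 0.804328,  e^(−rT) = 0.873308
E₀ = V₀·N(d₁) − D·e^(−rT)·N(d₂)
   = 497.9618·0.943780 − 233.5911·0.873308·0.804328 = 305.886098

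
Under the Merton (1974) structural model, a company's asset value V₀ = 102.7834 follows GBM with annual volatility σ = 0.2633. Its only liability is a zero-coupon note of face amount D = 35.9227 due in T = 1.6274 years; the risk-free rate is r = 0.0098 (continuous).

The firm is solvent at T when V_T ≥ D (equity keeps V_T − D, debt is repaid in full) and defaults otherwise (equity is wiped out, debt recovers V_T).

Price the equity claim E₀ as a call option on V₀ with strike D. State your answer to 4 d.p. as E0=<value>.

E0=67.4331

d₁ = [ln(V₀/D) + (r + σ²/2)T] / (σ√T)
   = [ln(102.7834/35.9227) + (0.0098 + 0.5·0.2633²)·1.6274] / (0.2633·√1.6274)
   = [1.051254 + 0.072360] / 0.335891 = 3.345178
d₂ = d₁ − σ√T = 3.345178 − 0.335891 = 3.009287
N(d₁) = 0.999589,  N(d₂) = 0.998691,  e^(−rT) = 0.984178
E₀ = V₀·N(d₁) − D·e^(−rT)·N(d₂)
   = 102.7834·0.999589 − 35.9227·0.984178·0.998691 = 67.433100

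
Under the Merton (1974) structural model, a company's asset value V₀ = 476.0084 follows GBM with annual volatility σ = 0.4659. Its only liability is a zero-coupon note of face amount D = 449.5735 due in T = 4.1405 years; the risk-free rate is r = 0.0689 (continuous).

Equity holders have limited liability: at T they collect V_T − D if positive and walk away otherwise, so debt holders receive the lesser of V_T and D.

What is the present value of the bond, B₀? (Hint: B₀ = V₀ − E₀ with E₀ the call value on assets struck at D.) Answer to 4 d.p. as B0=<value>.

d₁ = [ln(V₀/D) + (r + σ²/2)T] / (σ√T)
   = [ln(476.0084/449.5735) + (0.0689 + 0.5·0.4659²)·4.1405] / (0.4659·√4.1405)
   = [0.057136 + 0.734655] / 0.948024 = 0.835202
d₂ = d₁ − σ√T = 0.835202 − 0.948024 = -0.112822
N(d₁) = 0.798198,  N(d₂) = 0.455086,  e^(−rT) = 0.751803
E₀ = V₀·N(d₁) − D·e^(−rT)·N(d₂)
   = 476.0084·0.798198 − 449.5735·0.751803·0.455086 = 226.134029
B₀ = V₀ − E₀ = 476.0084 − 226.134029 = 249.874371

B0=249.8744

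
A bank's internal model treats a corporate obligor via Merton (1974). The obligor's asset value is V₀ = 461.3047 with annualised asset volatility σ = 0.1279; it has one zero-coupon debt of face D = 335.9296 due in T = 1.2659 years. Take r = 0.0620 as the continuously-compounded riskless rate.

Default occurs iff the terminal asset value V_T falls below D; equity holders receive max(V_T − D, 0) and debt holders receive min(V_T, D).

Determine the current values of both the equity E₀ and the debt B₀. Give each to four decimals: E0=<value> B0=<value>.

d₁ = [ln(V₀/D) + (r + σ²/2)T] / (σ√T)
   = [ln(461.3047/335.9296) + (0.0620 + 0.5·0.1279²)·1.2659] / (0.1279·√1.2659)
   = [0.317157 + 0.088840] / 0.143903 = 2.821322
d₂ = d₁ − σ√T = 2.821322 − 0.143903 = 2.677419
N(d₁) = 0.997609,  N(d₂) = 0.996290,  e^(−rT) = 0.924515
E₀ = V₀·N(d₁) − D·e^(−rT)·N(d₂)
   = 461.3047·0.997609 − 335.9296·0.924515·0.996290 = 150.781656
B₀ = V₀ − E₀ = 461.3047 − 150.781656 = 310.523044

E0=150.7817 B0=310.5230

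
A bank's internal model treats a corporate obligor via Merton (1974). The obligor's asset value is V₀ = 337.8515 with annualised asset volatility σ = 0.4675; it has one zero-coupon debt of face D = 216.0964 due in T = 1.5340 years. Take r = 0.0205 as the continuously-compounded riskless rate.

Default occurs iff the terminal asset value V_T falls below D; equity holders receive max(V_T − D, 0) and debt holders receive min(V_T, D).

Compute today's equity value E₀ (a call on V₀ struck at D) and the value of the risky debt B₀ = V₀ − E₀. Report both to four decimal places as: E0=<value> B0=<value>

d₁ = [ln(V₀/D) + (r + σ²/2)T] / (σ√T)
   = [ln(337.8515/216.0964) + (0.0205 + 0.5·0.4675²)·1.5340] / (0.4675·√1.5340)
   = [0.446882 + 0.199080] / 0.579021 = 1.115610
d₂ = d₁ − σ√T = 1.115610 − 0.579021 = 0.536589
N(d₁) = 0.867705,  N(d₂) = 0.704224,  e^(−rT) = 0.969042
E₀ = V₀·N(d₁) − D·e^(−rT)·N(d₂)
   = 337.8515·0.867705 − 216.0964·0.969042·0.704224 = 145.686414
B₀ = V₀ − E₀ = 337.8515 − 145.686414 = 192.165086

E0=145.6864 B0=192.1651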